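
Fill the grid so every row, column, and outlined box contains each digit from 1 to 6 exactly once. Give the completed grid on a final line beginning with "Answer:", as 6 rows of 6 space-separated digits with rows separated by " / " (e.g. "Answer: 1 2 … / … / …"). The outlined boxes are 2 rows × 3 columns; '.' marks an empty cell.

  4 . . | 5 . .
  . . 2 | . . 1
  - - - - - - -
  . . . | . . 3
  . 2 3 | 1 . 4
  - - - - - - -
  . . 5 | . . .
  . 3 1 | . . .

Step 1. [r1c3∈{6}] r1c3 is down to just 6 ⇒ r1c3=6.
Step 2. [r1c5∈{2,3}] 3 has one home in row 1: r1c5 ⇒ r1c5=3.
Step 3. [r5c2∈{4,6}] across box 5, 4 lands solely at r5c2 ⇒ r5c2=4.
Step 4. [r3c2∈{1,5,6}] r3c2 is the only open cell in col 2 admitting 6, so r3c2=6.
Step 5. [r4c5∈{5,6}] 6 has one home in row 4: r4c5. So r4c5=6.
Step 6. [r3c4∈{2}] r3c4 has the single candidate 2. So r3c4=2.
Step 7. [r2c4∈{4,6}] row 2 places 6 nowhere but r2c4 ⇒ r2c4=6.
Step 8. [r6c6∈{2,5,6}] col 6 places 5 nowhere but r6c6. So r6c6=5.
Step 9. [r6c1∈{2,6}] 6 has one home in row 6: r6c1, so r6c1=6.
Step 10. [r6c5∈{2,4}] across row 6, 2 lands solely at r6c5. So r6c5=2.
Step 11. [r4c1∈{5}] r4c1's peers cover all but 5. So r4c1=5.
Step 12. [r1c6∈{2}] nothing but 2 survives at r1c6 ⇒ r1c6=2.
Step 13. [r3c1∈{1}] r3c1 is down to just 1, so r3c1=1.
Step 14. [r2c5∈{4}] nothing but 4 survives at r2c5. So r2c5=4.
Step 15. [r5c1∈{2}] only 2 remains possible at r5c1, so r5c1=2.
Step 16. [r5c6∈{6}] r5c6's peers cover all but 6. So r5c6=6.
Step 17. [r1c2∈{1}] only 1 remains possible at r1c2. So r1c2=1.
Step 18. [r2c2∈{5}] nothing but 5 survives at r2c2 ⇒ r2c2=5.
Step 19. [r6c4∈{4}] only 4 remains possible at r6c4. So r6c4=4.
Step 20. [r3c3∈{4}] r3c3 is down to just 4. So r3c3=4.
Step 21. [r5c5∈{1}] only 1 remains possible at r5c5. So r5c5=1.
Step 22. [r3c5∈{5}] r3c5 has the single candidate 5. So r3c5=5.
Step 23. [r2c1∈{3}] only 3 remains possible at r2c1, so r2c1=3.
Step 24. [r5c4∈{3}] nothing but 3 survives at r5c4, so r5c4=3.

Answer: 4 1 6 5 3 2 / 3 5 2 6 4 1 / 1 6 4 2 5 3 / 5 2 3 1 6 4 / 2 4 5 3 1 6 / 6 3 1 4 2 5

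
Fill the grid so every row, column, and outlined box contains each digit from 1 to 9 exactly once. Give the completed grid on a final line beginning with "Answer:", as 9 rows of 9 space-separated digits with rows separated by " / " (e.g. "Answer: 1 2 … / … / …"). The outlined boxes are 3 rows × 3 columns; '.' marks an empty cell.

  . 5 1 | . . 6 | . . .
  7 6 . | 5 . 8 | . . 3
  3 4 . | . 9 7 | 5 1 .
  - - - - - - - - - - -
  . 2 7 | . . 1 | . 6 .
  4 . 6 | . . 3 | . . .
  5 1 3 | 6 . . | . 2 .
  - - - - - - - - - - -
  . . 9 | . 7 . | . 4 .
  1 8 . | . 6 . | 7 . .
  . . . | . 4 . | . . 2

Step 1. [r3c4∈{2}] nothing but 2 survives at r3c4. So r3c4=2.
Step 2. [r2c8∈{9}] r2c8 is down to just 9. So r2c8=9.
Step 3. [r6c9∈{4,7,8,9}] r6c9 is the only open cell in row 6 admitting 7 ⇒ r6c9=7.
Step 4. [r4c1∈{8,9}] box 4 places 8 nowhere but r4c1, so r4c1=8.
Step 5. [r2c7∈{2,4}] across row 2, 4 lands solely at r2c7. So r2c7=4.
Step 6. [r1c9∈{8}] r1c9 is down to just 8. So r1c9=8.
Step 7. [r9c3∈{5}] only 5 remains possible at r9c3. So r9c3=5.
Step 8. [r9c6∈{9}] r9c6 has the single candidate 9, so r9c6=9.
Step 9. [r6c7∈{8,9}] in row 6, 9 fits only at r6c7 ⇒ r6c7=9.
Step 10. [r8c4∈{3}] nothing but 3 survives at r8c4. So r8c4=3.
Step 11. [r9c8∈{3,8}] r9c8 is the only open cell in col 8 admitting 3, so r9c8=3.
Step 12. [r5c8∈{5,8}] in col 8, 8 fits only at r5c8. So r5c8=8.
Step 13. [r8c8∈{5}] r8c8's peers cover all but 5, so r8c8=5.
Step 14. [r5c7∈{1}] r5c7's peers cover all but 1, so r5c7=1.
Step 15. [r2c3∈{2}] r2c3 has the single candidate 2. So r2c3=2.
Step 16. [r4c4∈{4,9}] row 4 places 9 nowhere but r4c4 ⇒ r4c4=9.
Step 17. [r5c9∈{5}] r5c9's peers cover all but 5 ⇒ r5c9=5.
Step 18. [r9c1∈{6}] r9c1's peers cover all but 6 ⇒ r9c1=6.
Step 19. [r7c9∈{1,6}] across col 9, 1 lands solely at r7c9 ⇒ r7c9=1.
Step 20. [r7c4∈{8}] r7c4 is down to just 8, so r7c4=8.
Step 21. [r7c6∈{2,5}] in row 7, 5 fits only at r7c6. So r7c6=5.
Step 22. [r8c9∈{9}] nothing but 9 survives at r8c9. So r8c9=9.
Step 23. [r7c2∈{3}] r7c2 has the single candidate 3 ⇒ r7c2=3.
Step 24. [r9c4∈{1}] nothing but 1 survives at r9c4, so r9c4=1.
Step 25. [r8c3∈{4}] r8c3's peers cover all but 4 ⇒ r8c3=4.
Step 26. [r9c7∈{8}] r9c7 has the single candidate 8. So r9c7=8.
Step 27. [r5c2∈{9}] nothing but 9 survives at r5c2. So r5c2=9.
Step 28. [r4c5∈{5}] r4c5 is down to just 5 ⇒ r4c5=5.
Step 29. [r7c7∈{6}] nothing but 6 survives at r7c7. So r7c7=6.
Step 30. [r5c5∈{2}] r5c5 has the single candidate 2. So r5c5=2.
Step 31. [r3c3∈{8}] nothing but 8 survives at r3c3. So r3c3=8.
Step 32. [r6c5∈{8}] nothing but 8 survives at r6c5, so r6c5=8.
Step 33. [r1c1∈{9}] r1c1's peers cover all but 9 ⇒ r1c1=9.
Step 34. [r1c8∈{7}] r1c8 has the single candidate 7. So r1c8=7.
Step 35. [r9c2∈{7}] r9c2 has the single candidate 7. So r9c2=7.
Step 36. [r4c7∈{3}] only 3 remains possible at r4c7, so r4c7=3.
Step 37. [r8c6∈{2}] r8c6's peers cover all but 2 ⇒ r8c6=2.
Step 38. [r5c4∈{7}] nothing but 7 survives at r5c4, so r5c4=7.
Step 39. [r4c9∈{4}] r4c9 is down to just 4, so r4c9=4.
Step 40. [r1c7∈{2}] r1c7's peers cover all but 2. So r1c7=2.
Step 41. [r3c9∈{6}] only 6 remains possible at r3c9, so r3c9=6.
Step 42. [r7c1∈{2}] r7c1's peers cover all but 2 ⇒ r7c1=2.
Step 43. [r1c4∈{4}] r1c4's peers cover all but 4, so r1c4=4.
Step 44. [r1c5∈{3}] r1c5 is down to just 3, so r1c5=3.
Step 45. [r6c6∈{4}] nothing but 4 survives at r6c6, so r6c6=4.
Step 46. [r2c5∈{1}] r2c5 is down to just 1, so r2c5=1.

Answer: 9 5 1 4 3 6 2 7 8 / 7 6 2 5 1 8 4 9 3 / 3 4 8 2 9 7 5 1 6 / 8 2 7 9 5 1 3 6 4 / 4 9 6 7 2 3 1 8 5 / 5 1 3 6 8 4 9 2 7 / 2 3 9 8 7 5 6 4 1 / 1 8 4 3 6 2 7 5 9 / 6 7 5 1 4 9 8 3 2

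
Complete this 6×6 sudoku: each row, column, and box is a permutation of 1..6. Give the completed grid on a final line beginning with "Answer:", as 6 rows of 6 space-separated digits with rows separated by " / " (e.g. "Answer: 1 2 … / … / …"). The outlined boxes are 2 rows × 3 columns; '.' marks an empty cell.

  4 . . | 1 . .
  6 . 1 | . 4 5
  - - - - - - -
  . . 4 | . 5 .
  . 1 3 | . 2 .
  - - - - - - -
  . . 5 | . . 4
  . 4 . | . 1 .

Step 1. [r4c6∈{6}] r4c6 is down to just 6 ⇒ r4c6=6.
Step 2. [r1c3∈{2}] r1c3 is down to just 2 ⇒ r1c3=2.
Step 3. [r1c6∈{3}] r1c6's peers cover all but 3 ⇒ r1c6=3.
Step 4. [r5c5∈{3,6}] in col 5, 3 fits only at r5c5. So r5c5=3.
Step 5. [r6c6∈{2}] r6c6 has the single candidate 2, so r6c6=2.
Step 6. [r6c3∈{6}] only 6 remains possible at r6c3, so r6c3=6.
Step 7. [r3c1∈{2}] r3c1's peers cover all but 2. So r3c1=2.
Step 8. [r5c1∈{1}] r5c1 is down to just 1, so r5c1=1.
Step 9. [r4c1∈{5}] r4c1's peers cover all but 5, so r4c1=5.
Step 10. [r4c4∈{4}] nothing but 4 survives at r4c4 ⇒ r4c4=4.
Step 11. [r3c6∈{1}] r3c6's peers cover all but 1. So r3c6=1.
Step 12. [r2c2∈{3}] r2c2 is down to just 3, so r2c2=3.
Step 13. [r3c2∈{6}] r3c2 is down to just 6. So r3c2=6.
Step 14. [r6c1∈{3}] only 3 remains possible at r6c1, so r6c1=3.
Step 15. [r5c4∈{6}] r5c4's peers cover all but 6. So r5c4=6.
Step 16. [r5c2∈{2}] only 2 remains possible at r5c2. So r5c2=2.
Step 17. [r1c5∈{6}] r1c5 has the single candidate 6, so r1c5=6.
Step 18. [r6c4∈{5}] nothing but 5 survives at r6c4 ⇒ r6c4=5.
Step 19. [r3c4∈{3}] only 3 remains possible at r3c4. So r3c4=3.
Step 20. [r1c2∈{5}] only 5 remains possible at r1c2, so r1c2=5.
Step 21. [r2c4∈{2}] r2c4 is down to just 2 ⇒ r2c4=2.

Answer: 4 5 2 1 6 3 / 6 3 1 2 4 5 / 2 6 4 3 5 1 / 5 1 3 4 2 6 / 1 2 5 6 3 4 / 3 4 6 5 1 2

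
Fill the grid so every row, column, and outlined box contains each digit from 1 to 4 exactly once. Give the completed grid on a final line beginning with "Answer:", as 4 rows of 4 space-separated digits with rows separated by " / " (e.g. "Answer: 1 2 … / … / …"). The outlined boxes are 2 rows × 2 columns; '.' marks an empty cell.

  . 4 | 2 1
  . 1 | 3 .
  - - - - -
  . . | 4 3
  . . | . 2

Step 1. [r4c1∈{1,3,4}] 4 has one home in row 4: r4c1 ⇒ r4c1=4.
Step 2. [r3c2∈{2}] nothing but 2 survives at r3c2. So r3c2=2.
Step 3. [r3c1∈{1}] nothing but 1 survives at r3c1 ⇒ r3c1=1.
Step 4. [r4c3∈{1}] nothing but 1 survives at r4c3. So r4c3=1.
Step 5. [r2c4∈{4}] r2c4 is down to just 4 ⇒ r2c4=4.
Step 6. [r2c1∈{2}] r2c1 is down to just 2, so r2c1=2.
Step 7. [r1c1∈{3}] only 3 remains possible at r1c1 ⇒ r1c1=3.
Step 8. [r4c2∈{3}] r4c2's peers cover all but 3 ⇒ r4c2=3.

Answer: 3 4 2 1 / 2 1 3 4 / 1 2 4 3 / 4 3 1 2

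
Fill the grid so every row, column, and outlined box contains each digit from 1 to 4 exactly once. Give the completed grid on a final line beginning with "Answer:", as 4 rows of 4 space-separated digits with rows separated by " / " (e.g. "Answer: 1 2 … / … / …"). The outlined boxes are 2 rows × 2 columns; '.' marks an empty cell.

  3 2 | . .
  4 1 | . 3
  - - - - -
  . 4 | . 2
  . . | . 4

Step 1. [r3c1∈{1}] r3c1 has the single candidate 1, so r3c1=1.
Step 2. [r4c3∈{1,3}] 1 has one home in row 4: r4c3. So r4c3=1.
Step 3. [r4c2∈{3}] only 3 remains possible at r4c2, so r4c2=3.
Step 4. [r3c3∈{3}] r3c3 has the single candidate 3. So r3c3=3.
Step 5. [r1c3∈{4}] r1c3's peers cover all but 4, so r1c3=4.
Step 6. [r1c4∈{1}] nothing but 1 survives at r1c4. So r1c4=1.
Step 7. [r2c3∈{2}] r2c3's peers cover all but 2, so r2c3=2.
Step 8. [r4c1∈{2}] r4c1's peers cover all but 2. So r4c1=2.

Answer: 3 2 4 1 / 4 1 2 3 / 1 4 3 2 / 2 3 1 4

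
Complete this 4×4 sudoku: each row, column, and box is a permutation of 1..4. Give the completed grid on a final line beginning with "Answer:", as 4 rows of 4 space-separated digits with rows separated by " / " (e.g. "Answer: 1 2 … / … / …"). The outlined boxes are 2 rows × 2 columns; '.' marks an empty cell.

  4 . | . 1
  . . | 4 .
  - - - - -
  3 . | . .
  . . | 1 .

Step 1. [r3c3∈{2}] r3c3 is down to just 2, so r3c3=2.
Step 2. [r1c2∈{2,3}] 2 has one home in row 1: r1c2 ⇒ r1c2=2.
Step 3. [r2c2∈{1,3}] across col 2, 3 lands solely at r2c2 ⇒ r2c2=3.
Step 4. [r4c2∈{4}] r4c2 has the single candidate 4, so r4c2=4.
Step 5. [r3c2∈{1}] r3c2's peers cover all but 1. So r3c2=1.
Step 6. [r4c1∈{2}] r4c1 is down to just 2 ⇒ r4c1=2.
Step 7. [r2c4∈{2}] r2c4 has the single candidate 2, so r2c4=2.
Step 8. [r3c4∈{4}] r3c4 has the single candidate 4, so r3c4=4.
Step 9. [r4c4∈{3}] only 3 remains possible at r4c4. So r4c4=3.
Step 10. [r1c3∈{3}] only 3 remains possible at r1c3 ⇒ r1c3=3.
Step 11. [r2c1∈{1}] r2c1 has the single candidate 1, so r2c1=1.

Answer: 4 2 3 1 / 1 3 4 2 / 3 1 2 4 / 2 4 1 3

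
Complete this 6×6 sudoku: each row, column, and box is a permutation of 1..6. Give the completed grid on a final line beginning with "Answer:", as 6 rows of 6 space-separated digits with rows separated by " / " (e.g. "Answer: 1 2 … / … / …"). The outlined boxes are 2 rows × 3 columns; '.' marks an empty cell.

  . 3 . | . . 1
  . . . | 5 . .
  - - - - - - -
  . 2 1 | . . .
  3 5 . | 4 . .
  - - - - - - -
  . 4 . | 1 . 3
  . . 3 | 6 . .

Step 1. [r2c2∈{1,6}] in col 2, 6 fits only at r2c2, so r2c2=6.
Step 2. [r1c4∈{2}] r1c4's peers cover all but 2, so r1c4=2.
Step 3. [r2c6∈{4}] r2c6 has the single candidate 4, so r2c6=4.
Step 4. [r4c3∈{6}] only 6 remains possible at r4c3, so r4c3=6.
Step 5. [r5c1∈{2,5,6}] r5c1 is the only open cell in row 5 admitting 6. So r5c1=6.
Step 6. [r6c5∈{2,4,5}] r6c5 is the only open cell in row 6 admitting 4 ⇒ r6c5=4.
Step 7. [r2c1∈{1,2}] across row 2, 1 lands solely at r2c1, so r2c1=1.
Step 8. [r6c1∈{2,5}] col 1 places 2 nowhere but r6c1 ⇒ r6c1=2.
Step 9. [r5c3∈{5}] r5c3 is down to just 5. So r5c3=5.
Step 10. [r3c5∈{3,5,6}] 5 has one home in col 5: r3c5 ⇒ r3c5=5.
Step 11. [r1c3∈{4}] r1c3 is down to just 4 ⇒ r1c3=4.
Step 12. [r4c5∈{1,2}] row 4 places 1 nowhere but r4c5. So r4c5=1.
Step 13. [r4c6∈{2}] r4c6 has the single candidate 2. So r4c6=2.
Step 14. [r6c2∈{1}] nothing but 1 survives at r6c2 ⇒ r6c2=1.
Step 15. [r1c5∈{6}] nothing but 6 survives at r1c5, so r1c5=6.
Step 16. [r5c5∈{2}] r5c5's peers cover all but 2 ⇒ r5c5=2.
Step 17. [r3c4∈{3}] nothing but 3 survives at r3c4 ⇒ r3c4=3.
Step 18. [r2c5∈{3}] nothing but 3 survives at r2c5, so r2c5=3.
Step 19. [r3c6∈{6}] r3c6's peers cover all but 6 ⇒ r3c6=6.
Step 20. [r1c1∈{5}] nothing but 5 survives at r1c1. So r1c1=5.
Step 21. [r6c6∈{5}] r6c6 has the single candidate 5. So r6c6=5.
Step 22. [r2c3∈{2}] r2c3 has the single candidate 2 ⇒ r2c3=2.
Step 23. [r3c1∈{4}] r3c1 has the single candidate 4 ⇒ r3c1=4.

Answer: 5 3 4 2 6 1 / 1 6 2 5 3 4 / 4 2 1 3 5 6 / 3 5 6 4 1 2 / 6 4 5 1 2 3 / 2 1 3 6 4 5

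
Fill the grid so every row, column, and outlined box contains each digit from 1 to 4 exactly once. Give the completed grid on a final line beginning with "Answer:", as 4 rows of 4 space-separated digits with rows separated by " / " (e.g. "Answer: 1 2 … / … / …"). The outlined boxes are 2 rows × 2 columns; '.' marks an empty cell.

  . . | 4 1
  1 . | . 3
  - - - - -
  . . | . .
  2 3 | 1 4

Step 1. [r2c2∈{2,4}] across row 2, 4 lands solely at r2c2 ⇒ r2c2=4.
Step 2. [r2c3∈{2}] r2c3 has the single candidate 2, so r2c3=2.
Step 3. [r3c3∈{3}] nothing but 3 survives at r3c3 ⇒ r3c3=3.
Step 4. [r3c2∈{1}] r3c2 is down to just 1. So r3c2=1.
Step 5. [r3c1∈{4}] nothing but 4 survives at r3c1 ⇒ r3c1=4.
Step 6. [r3c4∈{2}] r3c4's peers cover all but 2 ⇒ r3c4=2.
Step 7. [r1c1∈{3}] nothing but 3 survives at r1c1 ⇒ r1c1=3.
Step 8. [r1c2∈{2}] r1c2 is down to just 2, so r1c2=2.

Answer: 3 2 4 1 / 1 4 2 3 / 4 1 3 2 / 2 3 1 4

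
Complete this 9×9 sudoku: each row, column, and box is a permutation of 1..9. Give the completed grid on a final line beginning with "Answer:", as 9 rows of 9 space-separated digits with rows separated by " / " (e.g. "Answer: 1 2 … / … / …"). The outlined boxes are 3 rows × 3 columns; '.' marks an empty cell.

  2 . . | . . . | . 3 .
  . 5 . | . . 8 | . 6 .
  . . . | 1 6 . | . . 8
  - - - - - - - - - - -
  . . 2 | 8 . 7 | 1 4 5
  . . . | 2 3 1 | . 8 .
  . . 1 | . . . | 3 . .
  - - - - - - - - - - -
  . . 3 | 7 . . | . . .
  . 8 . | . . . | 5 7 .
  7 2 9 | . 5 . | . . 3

Step 1. [r4c5∈{9}] nothing but 9 survives at r4c5, so r4c5=9.
Step 2. [r6c5∈{4}] nothing but 4 survives at r6c5 ⇒ r6c5=4.
Step 3. [r1c5∈{7}] r1c5's peers cover all but 7. So r1c5=7.
Step 4. [r5c3∈{4,5,6,7}] across col 3, 5 lands solely at r5c3. So r5c3=5.
Step 5. [r2c5∈{2}] r2c5 has the single candidate 2, so r2c5=2.
Step 6. [r9c7∈{4,6,8}] across row 9, 8 lands solely at r9c7, so r9c7=8.
Step 7. [r9c8∈{1}] r9c8 has the single candidate 1, so r9c8=1.
Step 8. [r3c8∈{2,5,9}] 5 has one home in col 8: r3c8, so r3c8=5.
Step 9. [r3c7∈{2,4,7,9}] in row 3, 2 fits only at r3c7 ⇒ r3c7=2.
Step 10. [r7c1∈{1,4,5,6}] in row 7, 5 fits only at r7c1, so r7c1=5.
Step 11. [r6c1∈{6,8,9}] across row 6, 8 lands solely at r6c1, so r6c1=8.
Step 12. [r1c3∈{4,6,8}] r1c3 is the only open cell in row 1 admitting 8 ⇒ r1c3=8.
Step 13. [r1c2∈{1,4,6,9}] r1c2 is the only open cell in row 1 admitting 6. So r1c2=6.
Step 14. [r8c3∈{4,6}] col 3 places 6 nowhere but r8c3 ⇒ r8c3=6.
Step 15. [r2c1∈{1,3,4,9}] box 1 places 1 nowhere but r2c1. So r2c1=1.
Step 16. [r8c1∈{4}] r8c1 is down to just 4 ⇒ r8c1=4.
Step 17. [r2c4∈{3,4,9}] in row 2, 3 fits only at r2c4 ⇒ r2c4=3.
Step 18. [r8c4∈{9}] r8c4's peers cover all but 9, so r8c4=9.
Step 19. [r8c9∈{2}] nothing but 2 survives at r8c9 ⇒ r8c9=2.
Step 20. [r7c8∈{9}] r7c8 has the single candidate 9, so r7c8=9.
Step 21. [r5c2∈{4,7,9}] across row 5, 4 lands solely at r5c2 ⇒ r5c2=4.
Step 22. [r6c2∈{7,9}] in box 4, 7 fits only at r6c2, so r6c2=7.
Step 23. [r6c9∈{6,9}] in row 6, 9 fits only at r6c9. So r6c9=9.
Step 24. [r3c2∈{3,9}] col 2 places 9 nowhere but r3c2. So r3c2=9.
Step 25. [r3c6∈{4}] r3c6's peers cover all but 4. So r3c6=4.
Step 26. [r9c6∈{6}] r9c6's peers cover all but 6 ⇒ r9c6=6.
Step 27. [r2c3∈{4,7}] across col 3, 4 lands solely at r2c3. So r2c3=4.
Step 28. [r2c9∈{7}] only 7 remains possible at r2c9. So r2c9=7.
Step 29. [r5c9∈{6}] nothing but 6 survives at r5c9 ⇒ r5c9=6.
Step 30. [r1c6∈{5,9}] r1c6 is the only open cell in col 6 admitting 9. So r1c6=9.
Step 31. [r1c7∈{4}] r1c7's peers cover all but 4, so r1c7=4.
Step 32. [r6c6∈{5}] r6c6's peers cover all but 5 ⇒ r6c6=5.
Step 33. [r3c1∈{3}] nothing but 3 survives at r3c1. So r3c1=3.
Step 34. [r7c2∈{1}] nothing but 1 survives at r7c2 ⇒ r7c2=1.
Step 35. [r8c5∈{1}] nothing but 1 survives at r8c5. So r8c5=1.
Step 36. [r7c5∈{8}] only 8 remains possible at r7c5. So r7c5=8.
Step 37. [r7c6∈{2}] only 2 remains possible at r7c6 ⇒ r7c6=2.
Step 38. [r4c2∈{3}] nothing but 3 survives at r4c2 ⇒ r4c2=3.
Step 39. [r1c9∈{1}] r1c9's peers cover all but 1, so r1c9=1.
Step 40. [r5c1∈{9}] r5c1 is down to just 9, so r5c1=9.
Step 41. [r4c1∈{6}] r4c1 has the single candidate 6, so r4c1=6.
Step 42. [r6c4∈{6}] r6c4 is down to just 6 ⇒ r6c4=6.
Step 43. [r5c7∈{7}] only 7 remains possible at r5c7 ⇒ r5c7=7.
Step 44. [r9c4∈{4}] r9c4's peers cover all but 4. So r9c4=4.
Step 45. [r6c8∈{2}] only 2 remains possible at r6c8, so r6c8=2.
Step 46. [r8c6∈{3}] nothing but 3 survives at r8c6, so r8c6=3.
Step 47. [r7c7∈{6}] only 6 remains possible at r7c7 ⇒ r7c7=6.
Step 48. [r2c7∈{9}] r2c7 has the single candidate 9, so r2c7=9.
Step 49. [r1c4∈{5}] r1c4 has the single candidate 5, so r1c4=5.
Step 50. [r7c9∈{4}] r7c9's peers cover all but 4. So r7c9=4.
Step 51. [r3c3∈{7}] r3c3 has the single candidate 7. So r3c3=7.

Answer: 2 6 8 5 7 9 4 3 1 / 1 5 4 3 2 8 9 6 7 / 3 9 7 1 6 4 2 5 8 / 6 3 2 8 9 7 1 4 5 / 9 4 5 2 3 1 7 8 6 / 8 7 1 6 4 5 3 2 9 / 5 1 3 7 8 2 6 9 4 / 4 8 6 9 1 3 5 7 2 / 7 2 9 4 5 6 8 1 3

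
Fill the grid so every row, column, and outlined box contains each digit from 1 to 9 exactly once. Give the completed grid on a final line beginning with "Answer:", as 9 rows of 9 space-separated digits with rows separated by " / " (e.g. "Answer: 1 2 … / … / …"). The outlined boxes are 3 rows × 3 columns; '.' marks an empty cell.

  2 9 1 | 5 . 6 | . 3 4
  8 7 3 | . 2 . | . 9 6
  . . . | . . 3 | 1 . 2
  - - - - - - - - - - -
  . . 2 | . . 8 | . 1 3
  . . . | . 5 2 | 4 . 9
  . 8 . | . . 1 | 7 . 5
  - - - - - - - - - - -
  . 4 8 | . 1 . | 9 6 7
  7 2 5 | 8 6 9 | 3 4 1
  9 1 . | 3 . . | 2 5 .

Step 1. [r1c5∈{7,8}] r1c5 is the only open cell in row 1 admitting 7 ⇒ r1c5=7.
Step 2. [r2c6∈{4}] nothing but 4 survives at r2c6 ⇒ r2c6=4.
Step 3. [r4c4∈{4,6,7,9}] across row 4, 7 lands solely at r4c4 ⇒ r4c4=7.
Step 4. [r6c4∈{4,6,9}] col 4 places 4 nowhere but r6c4. So r6c4=4.
Step 5. [r4c1∈{4,5,6}] in row 4, 4 fits only at r4c1 ⇒ r4c1=4.
Step 6. [r9c3∈{6}] r9c3 has the single candidate 6 ⇒ r9c3=6.
Step 7. [r6c1∈{3,6}] r6c1 is the only open cell in row 6 admitting 6 ⇒ r6c1=6.
Step 8. [r4c5∈{9}] only 9 remains possible at r4c5 ⇒ r4c5=9.
Step 9. [r3c1∈{5}] r3c1 is down to just 5, so r3c1=5.
Step 10. [r3c8∈{7,8}] r3c8 is the only open cell in row 3 admitting 7. So r3c8=7.
Step 11. [r5c2∈{3}] r5c2 is down to just 3. So r5c2=3.
Step 12. [r3c2∈{6}] r3c2 is down to just 6 ⇒ r3c2=6.
Step 13. [r3c5∈{8}] r3c5 is down to just 8 ⇒ r3c5=8.
Step 14. [r4c7∈{6}] only 6 remains possible at r4c7. So r4c7=6.
Step 15. [r5c4∈{6}] r5c4 has the single candidate 6. So r5c4=6.
Step 16. [r3c4∈{9}] nothing but 9 survives at r3c4. So r3c4=9.
Step 17. [r9c9∈{8}] r9c9 has the single candidate 8, so r9c9=8.
Step 18. [r4c2∈{5}] r4c2's peers cover all but 5 ⇒ r4c2=5.
Step 19. [r5c3∈{7}] r5c3's peers cover all but 7. So r5c3=7.
Step 20. [r6c8∈{2}] nothing but 2 survives at r6c8, so r6c8=2.
Step 21. [r9c6∈{7}] r9c6 has the single candidate 7. So r9c6=7.
Step 22. [r7c4∈{2}] nothing but 2 survives at r7c4 ⇒ r7c4=2.
Step 23. [r5c8∈{8}] r5c8 has the single candidate 8 ⇒ r5c8=8.
Step 24. [r3c3∈{4}] r3c3 is down to just 4. So r3c3=4.
Step 25. [r1c7∈{8}] only 8 remains possible at r1c7, so r1c7=8.
Step 26. [r2c7∈{5}] r2c7 is down to just 5, so r2c7=5.
Step 27. [r9c5∈{4}] r9c5 is down to just 4. So r9c5=4.
Step 28. [r2c4∈{1}] only 1 remains possible at r2c4, so r2c4=1.
Step 29. [r7c1∈{3}] only 3 remains possible at r7c1 ⇒ r7c1=3.
Step 30. [r6c5∈{3}] r6c5's peers cover all but 3. So r6c5=3.
Step 31. [r6c3∈{9}] r6c3's peers cover all but 9. So r6c3=9.
Step 32. [r5c1∈{1}] r5c1 has the single candidate 1, so r5c1=1.
Step 33. [r7c6∈{5}] r7c6 is down to just 5, so r7c6=5.

Answer: 2 9 1 5 7 6 8 3 4 / 8 7 3 1 2 4 5 9 6 / 5 6 4 9 8 3 1 7 2 / 4 5 2 7 9 8 6 1 3 / 1 3 7 6 5 2 4 8 9 / 6 8 9 4 3 1 7 2 5 / 3 4 8 2 1 5 9 6 7 / 7 2 5 8 6 9 3 4 1 / 9 1 6 3 4 7 2 5 8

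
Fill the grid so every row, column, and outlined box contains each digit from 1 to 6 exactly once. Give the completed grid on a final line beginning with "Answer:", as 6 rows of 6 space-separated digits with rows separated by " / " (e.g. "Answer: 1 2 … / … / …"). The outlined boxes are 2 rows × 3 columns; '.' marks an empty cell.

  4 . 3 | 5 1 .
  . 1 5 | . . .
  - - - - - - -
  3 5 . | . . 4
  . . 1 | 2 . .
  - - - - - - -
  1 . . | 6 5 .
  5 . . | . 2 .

Step 1. [r6c4∈{1,3,4}] in box 6, 4 fits only at r6c4. So r6c4=4.
Step 2. [r4c1∈{6}] only 6 remains possible at r4c1 ⇒ r4c1=6.
Step 3. [r5c6∈{3}] r5c6's peers cover all but 3, so r5c6=3.
Step 4. [r1c2∈{2,6}] 6 has one home in box 1: r1c2. So r1c2=6.
Step 5. [r5c3∈{2,4}] r5c3 is the only open cell in col 3 admitting 4. So r5c3=4.
Step 6. [r2c6∈{2,6}] 6 has one home in col 6: r2c6 ⇒ r2c6=6.
Step 7. [r4c5∈{3}] r4c5 is down to just 3 ⇒ r4c5=3.
Step 8. [r2c4∈{3}] r2c4 is down to just 3 ⇒ r2c4=3.
Step 9. [r4c6∈{5}] r4c6 is down to just 5 ⇒ r4c6=5.
Step 10. [r6c2∈{3}] r6c2 is down to just 3, so r6c2=3.
Step 11. [r6c3∈{6}] nothing but 6 survives at r6c3 ⇒ r6c3=6.
Step 12. [r2c5∈{4}] nothing but 4 survives at r2c5. So r2c5=4.
Step 13. [r4c2∈{4}] only 4 remains possible at r4c2. So r4c2=4.
Step 14. [r5c2∈{2}] r5c2 is down to just 2 ⇒ r5c2=2.
Step 15. [r3c5∈{6}] r3c5's peers cover all but 6, so r3c5=6.
Step 16. [r2c1∈{2}] only 2 remains possible at r2c1. So r2c1=2.
Step 17. [r6c6∈{1}] only 1 remains possible at r6c6 ⇒ r6c6=1.
Step 18. [r3c4∈{1}] only 1 remains possible at r3c4, so r3c4=1.
Step 19. [r1c6∈{2}] only 2 remains possible at r1c6 ⇒ r1c6=2.
Step 20. [r3c3∈{2}] r3c3's peers cover all but 2, so r3c3=2.

Answer: 4 6 3 5 1 2 / 2 1 5 3 4 6 / 3 5 2 1 6 4 / 6 4 1 2 3 5 / 1 2 4 6 5 3 / 5 3 6 4 2 1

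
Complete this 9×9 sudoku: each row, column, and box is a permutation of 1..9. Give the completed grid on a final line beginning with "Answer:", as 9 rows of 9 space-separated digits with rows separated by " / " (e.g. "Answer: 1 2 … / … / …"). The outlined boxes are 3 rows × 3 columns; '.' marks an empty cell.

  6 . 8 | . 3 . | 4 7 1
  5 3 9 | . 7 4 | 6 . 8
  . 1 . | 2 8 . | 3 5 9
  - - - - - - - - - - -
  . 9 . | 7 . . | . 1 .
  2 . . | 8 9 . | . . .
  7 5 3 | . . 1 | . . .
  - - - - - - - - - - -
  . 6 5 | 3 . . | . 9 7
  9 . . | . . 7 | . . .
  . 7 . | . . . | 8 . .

Step 1. [r5c2∈{4}] r5c2 is down to just 4 ⇒ r5c2=4.
Step 2. [r9c1∈{1,3,4}] 3 has one home in col 1: r9c1. So r9c1=3.
Step 3. [r7c1∈{1,4,8}] across col 1, 1 lands solely at r7c1 ⇒ r7c1=1.
Step 4. [r7c7∈{2}] r7c7 has the single candidate 2 ⇒ r7c7=2.
Step 5. [r4c7∈{5}] only 5 remains possible at r4c7, so r4c7=5.
Step 6. [r7c5∈{4}] r7c5 is down to just 4, so r7c5=4.
Step 7. [r4c9∈{2,3,4,6}] in row 4, 4 fits only at r4c9. So r4c9=4.
Step 8. [r5c6∈{3,5,6}] r5c6 is the only open cell in row 5 admitting 5. So r5c6=5.
Step 9. [r1c4∈{5,9}] r1c4 is the only open cell in row 1 admitting 5, so r1c4=5.
Step 10. [r4c3∈{6}] nothing but 6 survives at r4c3. So r4c3=6.
Step 11. [r4c5∈{2}] only 2 remains possible at r4c5, so r4c5=2.
Step 12. [r6c5∈{6}] nothing but 6 survives at r6c5. So r6c5=6.
Step 13. [r9c6∈{2,6,9}] across col 6, 2 lands solely at r9c6. So r9c6=2.
Step 14. [r9c3∈{4}] nothing but 4 survives at r9c3, so r9c3=4.
Step 15. [r9c8∈{6}] r9c8 is down to just 6. So r9c8=6.
Step 16. [r8c7∈{1}] nothing but 1 survives at r8c7. So r8c7=1.
Step 17. [r8c5∈{5}] r8c5 is down to just 5, so r8c5=5.
Step 18. [r8c9∈{3}] r8c9 has the single candidate 3 ⇒ r8c9=3.
Step 19. [r8c3∈{2}] r8c3 has the single candidate 2, so r8c3=2.
Step 20. [r2c8∈{2}] r2c8 is down to just 2. So r2c8=2.
Step 21. [r2c4∈{1}] r2c4 is down to just 1. So r2c4=1.
Step 22. [r3c3∈{7}] r3c3 is down to just 7, so r3c3=7.
Step 23. [r5c8∈{3}] nothing but 3 survives at r5c8, so r5c8=3.
Step 24. [r4c1∈{8}] nothing but 8 survives at r4c1, so r4c1=8.
Step 25. [r5c3∈{1}] r5c3 has the single candidate 1 ⇒ r5c3=1.
Step 26. [r8c2∈{8}] r8c2 is down to just 8 ⇒ r8c2=8.
Step 27. [r8c4∈{6}] nothing but 6 survives at r8c4, so r8c4=6.
Step 28. [r9c4∈{9}] only 9 remains possible at r9c4. So r9c4=9.
Step 29. [r5c9∈{6}] r5c9's peers cover all but 6 ⇒ r5c9=6.
Step 30. [r3c6∈{6}] r3c6 is down to just 6, so r3c6=6.
Step 31. [r6c8∈{8}] r6c8 is down to just 8 ⇒ r6c8=8.
Step 32. [r6c4∈{4}] r6c4's peers cover all but 4 ⇒ r6c4=4.
Step 33. [r8c8∈{4}] r8c8's peers cover all but 4, so r8c8=4.
Step 34. [r7c6∈{8}] nothing but 8 survives at r7c6 ⇒ r7c6=8.
Step 35. [r1c6∈{9}] r1c6's peers cover all but 9 ⇒ r1c6=9.
Step 36. [r6c9∈{2}] nothing but 2 survives at r6c9. So r6c9=2.
Step 37. [r4c6∈{3}] r4c6 is down to just 3. So r4c6=3.
Step 38. [r1c2∈{2}] r1c2 is down to just 2, so r1c2=2.
Step 39. [r5c7∈{7}] r5c7 is down to just 7. So r5c7=7.
Step 40. [r6c7∈{9}] only 9 remains possible at r6c7. So r6c7=9.
Step 41. [r9c9∈{5}] r9c9's peers cover all but 5 ⇒ r9c9=5.
Step 42. [r3c1∈{4}] only 4 remains possible at r3c1, so r3c1=4.
Step 43. [r9c5∈{1}] nothing but 1 survives at r9c5, so r9c5=1.

Answer: 6 2 8 5 3 9 4 7 1 / 5 3 9 1 7 4 6 2 8 / 4 1 7 2 8 6 3 5 9 / 8 9 6 7 2 3 5 1 4 / 2 4 1 8 9 5 7 3 6 / 7 5 3 4 6 1 9 8 2 / 1 6 5 3 4 8 2 9 7 / 9 8 2 6 5 7 1 4 3 / 3 7 4 9 1 2 8 6 5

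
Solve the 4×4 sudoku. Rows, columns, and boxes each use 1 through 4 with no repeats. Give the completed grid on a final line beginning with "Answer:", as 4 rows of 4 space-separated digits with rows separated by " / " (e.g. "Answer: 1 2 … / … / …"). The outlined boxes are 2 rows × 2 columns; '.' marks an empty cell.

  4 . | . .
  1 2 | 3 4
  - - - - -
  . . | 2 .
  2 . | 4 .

Step 1. [r3c1∈{3}] only 3 remains possible at r3c1 ⇒ r3c1=3.
Step 2. [r3c4∈{1}] only 1 remains possible at r3c4 ⇒ r3c4=1.
Step 3. [r4c4∈{3}] r4c4's peers cover all but 3. So r4c4=3.
Step 4. [r1c3∈{1}] only 1 remains possible at r1c3. So r1c3=1.
Step 5. [r3c2∈{4}] r3c2's peers cover all but 4. So r3c2=4.
Step 6. [r4c2∈{1}] r4c2's peers cover all but 1 ⇒ r4c2=1.
Step 7. [r1c2∈{3}] r1c2's peers cover all but 3. So r1c2=3.
Step 8. [r1c4∈{2}] only 2 remains possible at r1c4, so r1c4=2.

Answer: 4 3 1 2 / 1 2 3 4 / 3 4 2 1 / 2 1 4 3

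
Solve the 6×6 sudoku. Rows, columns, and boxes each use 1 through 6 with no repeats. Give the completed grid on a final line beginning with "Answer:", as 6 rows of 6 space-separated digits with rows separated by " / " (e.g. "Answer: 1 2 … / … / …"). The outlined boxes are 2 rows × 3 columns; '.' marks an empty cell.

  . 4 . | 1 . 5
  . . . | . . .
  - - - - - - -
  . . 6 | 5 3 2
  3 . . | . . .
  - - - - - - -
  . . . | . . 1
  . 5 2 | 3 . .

Step 1. [r2c6∈{3,4,6}] col 6 places 3 nowhere but r2c6. So r2c6=3.
Step 2. [r6c1∈{1,4,6}] row 6 places 1 nowhere but r6c1, so r6c1=1.
Step 3. [r4c5∈{1,4,6}] r4c5 is the only open cell in col 5 admitting 1, so r4c5=1.
Step 4. [r2c1∈{2,5,6}] across col 1, 5 lands solely at r2c1. So r2c1=5.
Step 5. [r5c5∈{2,4,5,6}] 5 has one home in row 5: r5c5, so r5c5=5.
Step 6. [r1c1∈{2,6}] col 1 places 2 nowhere but r1c1 ⇒ r1c1=2.
Step 7. [r2c2∈{1,6}] box 1 places 6 nowhere but r2c2, so r2c2=6.
Step 8. [r5c4∈{2,4,6}] row 5 places 2 nowhere but r5c4. So r5c4=2.
Step 9. [r2c4∈{4}] r2c4 has the single candidate 4, so r2c4=4.
Step 10. [r4c6∈{4,6}] in box 4, 4 fits only at r4c6 ⇒ r4c6=4.
Step 11. [r5c3∈{3,4}] r5c3 is the only open cell in col 3 admitting 4, so r5c3=4.
Step 12. [r6c5∈{4,6}] row 6 places 4 nowhere but r6c5 ⇒ r6c5=4.
Step 13. [r6c6∈{6}] r6c6 has the single candidate 6 ⇒ r6c6=6.
Step 14. [r3c2∈{1}] nothing but 1 survives at r3c2 ⇒ r3c2=1.
Step 15. [r4c2∈{2}] nothing but 2 survives at r4c2. So r4c2=2.
Step 16. [r4c4∈{6}] r4c4 has the single candidate 6. So r4c4=6.
Step 17. [r1c3∈{3}] r1c3's peers cover all but 3 ⇒ r1c3=3.
Step 18. [r3c1∈{4}] r3c1 is down to just 4, so r3c1=4.
Step 19. [r4c3∈{5}] nothing but 5 survives at r4c3. So r4c3=5.
Step 20. [r2c3∈{1}] nothing but 1 survives at r2c3, so r2c3=1.
Step 21. [r2c5∈{2}] r2c5 has the single candidate 2 ⇒ r2c5=2.
Step 22. [r5c2∈{3}] nothing but 3 survives at r5c2 ⇒ r5c2=3.
Step 23. [r1c5∈{6}] only 6 remains possible at r1c5 ⇒ r1c5=6.
Step 24. [r5c1∈{6}] only 6 remains possible at r5c1, so r5c1=6.

Answer: 2 4 3 1 6 5 / 5 6 1 4 2 3 / 4 1 6 5 3 2 / 3 2 5 6 1 4 / 6 3 4 2 5 1 / 1 5 2 3 4 6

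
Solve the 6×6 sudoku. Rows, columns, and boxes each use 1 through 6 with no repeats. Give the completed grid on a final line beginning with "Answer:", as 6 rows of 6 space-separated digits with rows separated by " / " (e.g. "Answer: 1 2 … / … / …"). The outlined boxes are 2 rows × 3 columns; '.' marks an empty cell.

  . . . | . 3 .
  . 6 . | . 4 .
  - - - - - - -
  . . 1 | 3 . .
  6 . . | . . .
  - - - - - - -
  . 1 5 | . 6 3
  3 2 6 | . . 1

Step 1. [r3c6∈{2,4,5,6}] in row 3, 6 fits only at r3c6. So r3c6=6.
Step 2. [r4c6∈{2,4,5}] 4 has one home in col 6: r4c6. So r4c6=4.
Step 3. [r5c4∈{2,4}] row 5 places 2 nowhere but r5c4, so r5c4=2.
Step 4. [r6c5∈{5}] r6c5 has the single candidate 5. So r6c5=5.
Step 5. [r4c4∈{1,5}] r4c4 is the only open cell in box 4 admitting 5 ⇒ r4c4=5.
Step 6. [r1c3∈{2,4}] col 3 places 4 nowhere but r1c3. So r1c3=4.
Step 7. [r1c2∈{5}] r1c2 is down to just 5. So r1c2=5.
Step 8. [r1c6∈{2}] r1c6's peers cover all but 2, so r1c6=2.
Step 9. [r1c1∈{1}] nothing but 1 survives at r1c1. So r1c1=1.
Step 10. [r2c1∈{2}] nothing but 2 survives at r2c1, so r2c1=2.
Step 11. [r4c3∈{2,3}] col 3 places 2 nowhere but r4c3. So r4c3=2.
Step 12. [r3c2∈{4}] r3c2's peers cover all but 4 ⇒ r3c2=4.
Step 13. [r2c4∈{1}] r2c4 is down to just 1. So r2c4=1.
Step 14. [r6c4∈{4}] only 4 remains possible at r6c4 ⇒ r6c4=4.
Step 15. [r3c1∈{5}] only 5 remains possible at r3c1 ⇒ r3c1=5.
Step 16. [r3c5∈{2}] only 2 remains possible at r3c5. So r3c5=2.
Step 17. [r4c5∈{1}] r4c5 has the single candidate 1 ⇒ r4c5=1.
Step 18. [r4c2∈{3}] r4c2 is down to just 3. So r4c2=3.
Step 19. [r5c1∈{4}] r5c1 is down to just 4 ⇒ r5c1=4.
Step 20. [r2c3∈{3}] r2c3's peers cover all but 3. So r2c3=3.
Step 21. [r1c4∈{6}] only 6 remains possible at r1c4, so r1c4=6.
Step 22. [r2c6∈{5}] only 5 remains possible at r2c6, so r2c6=5.

Answer: 1 5 4 6 3 2 / 2 6 3 1 4 5 / 5 4 1 3 2 6 / 6 3 2 5 1 4 / 4 1 5 2 6 3 / 3 2 6 4 5 1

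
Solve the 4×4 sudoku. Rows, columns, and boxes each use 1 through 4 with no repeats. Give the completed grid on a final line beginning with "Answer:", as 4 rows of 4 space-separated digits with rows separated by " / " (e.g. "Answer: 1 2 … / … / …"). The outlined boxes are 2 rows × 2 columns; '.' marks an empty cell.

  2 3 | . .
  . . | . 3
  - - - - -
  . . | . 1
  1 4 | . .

Step 1. [r3c3∈{2,3,4}] across row 3, 4 lands solely at r3c3, so r3c3=4.
Step 2. [r2c3∈{1,2}] in row 2, 2 fits only at r2c3 ⇒ r2c3=2.
Step 3. [r4c4∈{2}] r4c4's peers cover all but 2 ⇒ r4c4=2.
Step 4. [r1c3∈{1}] r1c3's peers cover all but 1, so r1c3=1.
Step 5. [r4c3∈{3}] nothing but 3 survives at r4c3, so r4c3=3.
Step 6. [r3c2∈{2}] r3c2's peers cover all but 2 ⇒ r3c2=2.
Step 7. [r2c2∈{1}] r2c2's peers cover all but 1. So r2c2=1.
Step 8. [r1c4∈{4}] r1c4 has the single candidate 4. So r1c4=4.
Step 9. [r3c1∈{3}] r3c1's peers cover all but 3 ⇒ r3c1=3.
Step 10. [r2c1∈{4}] only 4 remains possible at r2c1 ⇒ r2c1=4.

Answer: 2 3 1 4 / 4 1 2 3 / 3 2 4 1 / 1 4 3 2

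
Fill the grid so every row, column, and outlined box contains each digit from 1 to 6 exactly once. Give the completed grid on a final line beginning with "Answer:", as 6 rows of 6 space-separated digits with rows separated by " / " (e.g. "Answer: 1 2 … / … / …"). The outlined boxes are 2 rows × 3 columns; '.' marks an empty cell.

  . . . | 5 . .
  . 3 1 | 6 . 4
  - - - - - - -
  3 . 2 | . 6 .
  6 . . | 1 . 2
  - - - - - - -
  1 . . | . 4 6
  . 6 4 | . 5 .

Step 1. [r6c1∈{2}] r6c1's peers cover all but 2 ⇒ r6c1=2.
Step 2. [r1c5∈{1,2,3}] across col 5, 1 lands solely at r1c5 ⇒ r1c5=1.
Step 3. [r5c2∈{5}] only 5 remains possible at r5c2 ⇒ r5c2=5.
Step 4. [r6c4∈{3}] only 3 remains possible at r6c4. So r6c4=3.
Step 5. [r4c2∈{4}] only 4 remains possible at r4c2 ⇒ r4c2=4.
Step 6. [r2c1∈{5}] only 5 remains possible at r2c1. So r2c1=5.
Step 7. [r3c4∈{4}] r3c4 is down to just 4. So r3c4=4.
Step 8. [r4c5∈{3}] nothing but 3 survives at r4c5 ⇒ r4c5=3.
Step 9. [r5c4∈{2}] nothing but 2 survives at r5c4 ⇒ r5c4=2.
Step 10. [r6c6∈{1}] only 1 remains possible at r6c6. So r6c6=1.
Step 11. [r1c2∈{2}] r1c2's peers cover all but 2 ⇒ r1c2=2.
Step 12. [r2c5∈{2}] only 2 remains possible at r2c5 ⇒ r2c5=2.
Step 13. [r1c6∈{3}] r1c6 is down to just 3. So r1c6=3.
Step 14. [r1c1∈{4}] nothing but 4 survives at r1c1 ⇒ r1c1=4.
Step 15. [r1c3∈{6}] r1c3 is down to just 6, so r1c3=6.
Step 16. [r5c3∈{3}] only 3 remains possible at r5c3 ⇒ r5c3=3.
Step 17. [r3c2∈{1}] r3c2 is down to just 1. So r3c2=1.
Step 18. [r4c3∈{5}] nothing but 5 survives at r4c3. So r4c3=5.
Step 19. [r3c6∈{5}] r3c6 has the single candidate 5, so r3c6=5.

Answer: 4 2 6 5 1 3 / 5 3 1 6 2 4 / 3 1 2 4 6 5 / 6 4 5 1 3 2 / 1 5 3 2 4 6 / 2 6 4 3 5 1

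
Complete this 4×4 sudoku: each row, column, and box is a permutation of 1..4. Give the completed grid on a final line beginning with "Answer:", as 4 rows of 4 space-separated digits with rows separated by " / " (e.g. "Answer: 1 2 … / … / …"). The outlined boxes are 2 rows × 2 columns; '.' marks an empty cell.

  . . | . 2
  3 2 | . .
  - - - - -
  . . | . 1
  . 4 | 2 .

Step 1. [r3c3∈{3,4}] row 3 places 4 nowhere but r3c3. So r3c3=4.
Step 2. [r1c2∈{1}] nothing but 1 survives at r1c2, so r1c2=1.
Step 3. [r4c4∈{3}] r4c4 has the single candidate 3, so r4c4=3.
Step 4. [r4c1∈{1}] r4c1 has the single candidate 1, so r4c1=1.
Step 5. [r2c3∈{1}] r2c3's peers cover all but 1 ⇒ r2c3=1.
Step 6. [r3c2∈{3}] nothing but 3 survives at r3c2, so r3c2=3.
Step 7. [r2c4∈{4}] r2c4 is down to just 4, so r2c4=4.
Step 8. [r3c1∈{2}] only 2 remains possible at r3c1, so r3c1=2.
Step 9. [r1c3∈{3}] nothing but 3 survives at r1c3. So r1c3=3.
Step 10. [r1c1∈{4}] r1c1 has the single candidate 4 ⇒ r1c1=4.

Answer: 4 1 3 2 / 3 2 1 4 / 2 3 4 1 / 1 4 2 3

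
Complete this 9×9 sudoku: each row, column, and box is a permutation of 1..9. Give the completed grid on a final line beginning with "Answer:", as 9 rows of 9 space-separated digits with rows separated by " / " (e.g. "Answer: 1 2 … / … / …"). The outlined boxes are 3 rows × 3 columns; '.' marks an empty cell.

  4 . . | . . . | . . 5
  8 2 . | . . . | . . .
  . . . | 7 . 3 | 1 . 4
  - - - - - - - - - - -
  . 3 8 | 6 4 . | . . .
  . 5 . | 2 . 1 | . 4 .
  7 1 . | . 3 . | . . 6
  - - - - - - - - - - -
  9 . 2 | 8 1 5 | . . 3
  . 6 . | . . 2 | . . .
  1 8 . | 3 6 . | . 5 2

Step 1. [r3c2∈{9}] r3c2's peers cover all but 9 ⇒ r3c2=9.
Step 2. [r1c2∈{7}] r1c2 has the single candidate 7. So r1c2=7.
Step 3. [r5c7∈{3,7,8,9}] row 5 places 3 nowhere but r5c7, so r5c7=3.
Step 4. [r4c7∈{2,5,7,9}] 5 has one home in row 4: r4c7 ⇒ r4c7=5.
Step 5. [r7c2∈{4}] r7c2's peers cover all but 4. So r7c2=4.
Step 6. [r9c3∈{7}] only 7 remains possible at r9c3. So r9c3=7.
Step 7. [r8c5∈{7,9}] box 8 places 7 nowhere but r8c5 ⇒ r8c5=7.
Step 8. [r5c9∈{7,8,9}] row 5 places 7 nowhere but r5c9. So r5c9=7.
Step 9. [r2c9∈{9}] r2c9's peers cover all but 9, so r2c9=9.
Step 10. [r5c5∈{8,9}] across row 5, 8 lands solely at r5c5 ⇒ r5c5=8.
Step 11. [r6c6∈{9}] r6c6 has the single candidate 9 ⇒ r6c6=9.
Step 12. [r3c8∈{2,6,8}] in row 3, 8 fits only at r3c8, so r3c8=8.
Step 13. [r8c4∈{4,9}] in box 8, 9 fits only at r8c4, so r8c4=9.
Step 14. [r2c4∈{1,4,5}] col 4 places 4 nowhere but r2c4 ⇒ r2c4=4.
Step 15. [r2c6∈{6}] r2c6 has the single candidate 6, so r2c6=6.
Step 16. [r2c3∈{1,3,5}] row 2 places 1 nowhere but r2c3. So r2c3=1.
Step 17. [r1c3∈{3,6}] box 1 places 3 nowhere but r1c3, so r1c3=3.
Step 18. [r6c8∈{2}] r6c8 has the single candidate 2. So r6c8=2.
Step 19. [r8c7∈{4,8}] in row 8, 4 fits only at r8c7 ⇒ r8c7=4.
Step 20. [r5c1∈{6}] r5c1 is down to just 6 ⇒ r5c1=6.
Step 21. [r3c1∈{5}] nothing but 5 survives at r3c1. So r3c1=5.
Step 22. [r2c7∈{7}] r2c7 is down to just 7, so r2c7=7.
Step 23. [r4c9∈{1}] r4c9 has the single candidate 1. So r4c9=1.
Step 24. [r1c7∈{2,6}] 2 has one home in col 7: r1c7, so r1c7=2.
Step 25. [r1c8∈{6}] r1c8's peers cover all but 6, so r1c8=6.
Step 26. [r9c6∈{4}] r9c6 has the single candidate 4 ⇒ r9c6=4.
Step 27. [r8c3∈{5}] nothing but 5 survives at r8c3 ⇒ r8c3=5.
Step 28. [r7c8∈{7}] nothing but 7 survives at r7c8, so r7c8=7.
Step 29. [r6c3∈{4}] r6c3's peers cover all but 4, so r6c3=4.
Step 30. [r4c8∈{9}] r4c8 is down to just 9, so r4c8=9.
Step 31. [r6c7∈{8}] r6c7 has the single candidate 8, so r6c7=8.
Step 32. [r3c5∈{2}] only 2 remains possible at r3c5 ⇒ r3c5=2.
Step 33. [r3c3∈{6}] r3c3 is down to just 6, so r3c3=6.
Step 34. [r8c1∈{3}] r8c1's peers cover all but 3 ⇒ r8c1=3.
Step 35. [r2c5∈{5}] r2c5 is down to just 5. So r2c5=5.
Step 36. [r1c5∈{9}] only 9 remains possible at r1c5. So r1c5=9.
Step 37. [r6c4∈{5}] nothing but 5 survives at r6c4 ⇒ r6c4=5.
Step 38. [r9c7∈{9}] only 9 remains possible at r9c7 ⇒ r9c7=9.
Step 39. [r8c9∈{8}] r8c9 is down to just 8 ⇒ r8c9=8.
Step 40. [r7c7∈{6}] r7c7 has the single candidate 6. So r7c7=6.
Step 41. [r4c1∈{2}] only 2 remains possible at r4c1. So r4c1=2.
Step 42. [r4c6∈{7}] only 7 remains possible at r4c6 ⇒ r4c6=7.
Step 43. [r8c8∈{1}] r8c8's peers cover all but 1 ⇒ r8c8=1.
Step 44. [r1c6∈{8}] r1c6 is down to just 8 ⇒ r1c6=8.
Step 45. [r5c3∈{9}] r5c3's peers cover all but 9, so r5c3=9.
Step 46. [r1c4∈{1}] r1c4's peers cover all but 1 ⇒ r1c4=1.
Step 47. [r2c8∈{3}] r2c8 is down to just 3 ⇒ r2c8=3.

Answer: 4 7 3 1 9 8 2 6 5 / 8 2 1 4 5 6 7 3 9 / 5 9 6 7 2 3 1 8 4 / 2 3 8 6 4 7 5 9 1 / 6 5 9 2 8 1 3 4 7 / 7 1 4 5 3 9 8 2 6 / 9 4 2 8 1 5 6 7 3 / 3 6 5 9 7 2 4 1 8 / 1 8 7 3 6 4 9 5 2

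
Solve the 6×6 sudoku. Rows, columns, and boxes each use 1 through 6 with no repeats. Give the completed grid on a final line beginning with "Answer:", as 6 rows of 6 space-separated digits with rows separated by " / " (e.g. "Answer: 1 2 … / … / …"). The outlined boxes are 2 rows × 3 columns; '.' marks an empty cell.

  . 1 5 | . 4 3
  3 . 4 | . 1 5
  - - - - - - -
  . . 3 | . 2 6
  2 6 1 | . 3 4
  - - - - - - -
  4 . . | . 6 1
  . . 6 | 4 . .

Step 1. [r5c3∈{2}] r5c3's peers cover all but 2. So r5c3=2.
Step 2. [r3c1∈{5}] r3c1 is down to just 5, so r3c1=5.
Step 3. [r6c2∈{3,5}] 3 has one home in row 6: r6c2, so r6c2=3.
Step 4. [r2c4∈{2,6}] r2c4 is the only open cell in row 2 admitting 6 ⇒ r2c4=6.
Step 5. [r5c4∈{3,5}] row 5 places 3 nowhere but r5c4 ⇒ r5c4=3.
Step 6. [r3c4∈{1}] only 1 remains possible at r3c4 ⇒ r3c4=1.
Step 7. [r3c2∈{4}] r3c2 is down to just 4 ⇒ r3c2=4.
Step 8. [r6c6∈{2}] r6c6 is down to just 2, so r6c6=2.
Step 9. [r1c4∈{2}] only 2 remains possible at r1c4. So r1c4=2.
Step 10. [r6c5∈{5}] r6c5's peers cover all but 5. So r6c5=5.
Step 11. [r1c1∈{6}] only 6 remains possible at r1c1 ⇒ r1c1=6.
Step 12. [r5c2∈{5}] nothing but 5 survives at r5c2. So r5c2=5.
Step 13. [r6c1∈{1}] only 1 remains possible at r6c1. So r6c1=1.
Step 14. [r4c4∈{5}] nothing but 5 survives at r4c4. So r4c4=5.
Step 15. [r2c2∈{2}] r2c2 is down to just 2 ⇒ r2c2=2.

Answer: 6 1 5 2 4 3 / 3 2 4 6 1 5 / 5 4 3 1 2 6 / 2 6 1 5 3 4 / 4 5 2 3 6 1 / 1 3 6 4 5 2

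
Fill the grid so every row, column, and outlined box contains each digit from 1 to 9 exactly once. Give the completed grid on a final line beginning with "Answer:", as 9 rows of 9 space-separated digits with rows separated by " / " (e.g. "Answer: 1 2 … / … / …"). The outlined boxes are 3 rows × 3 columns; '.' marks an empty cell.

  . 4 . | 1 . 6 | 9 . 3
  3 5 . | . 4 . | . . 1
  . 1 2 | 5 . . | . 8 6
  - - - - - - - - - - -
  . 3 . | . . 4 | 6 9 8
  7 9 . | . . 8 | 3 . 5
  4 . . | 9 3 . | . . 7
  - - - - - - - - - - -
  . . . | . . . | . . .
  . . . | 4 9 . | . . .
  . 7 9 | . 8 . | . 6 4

Step 1. [r8c9∈{2}] r8c9 has the single candidate 2 ⇒ r8c9=2.
Step 2. [r3c5∈{7}] only 7 remains possible at r3c5. So r3c5=7.
Step 3. [r2c3∈{6,7,8}] row 2 places 6 nowhere but r2c3. So r2c3=6.
Step 4. [r5c3∈{1}] r5c3 is down to just 1, so r5c3=1.
Step 5. [r1c5∈{2}] nothing but 2 survives at r1c5. So r1c5=2.
Step 6. [r4c3∈{5}] nothing but 5 survives at r4c3. So r4c3=5.
Step 7. [r7c5∈{1,5,6}] r7c5 is the only open cell in col 5 admitting 5 ⇒ r7c5=5.
Step 8. [r7c4∈{2,3,6,7}] r7c4 is the only open cell in box 8 admitting 6 ⇒ r7c4=6.
Step 9. [r5c4∈{2}] r5c4 has the single candidate 2, so r5c4=2.
Step 10. [r3c6∈{3,9}] r3c6 is the only open cell in row 3 admitting 3, so r3c6=3.
Step 11. [r6c3∈{8}] r6c3 has the single candidate 8. So r6c3=8.
Step 12. [r8c1∈{1,5,6,8}] across col 1, 6 lands solely at r8c1. So r8c1=6.
Step 13. [r9c1∈{1,2,5}] across col 1, 5 lands solely at r9c1, so r9c1=5.
Step 14. [r9c7∈{1}] r9c7 is down to just 1. So r9c7=1.
Step 15. [r7c1∈{1,2,8}] across col 1, 1 lands solely at r7c1, so r7c1=1.
Step 16. [r8c7∈{5,7,8}] col 7 places 5 nowhere but r8c7 ⇒ r8c7=5.
Step 17. [r6c7∈{2}] only 2 remains possible at r6c7. So r6c7=2.
Step 18. [r2c7∈{7}] only 7 remains possible at r2c7, so r2c7=7.
Step 19. [r8c6∈{1,7}] row 8 places 1 nowhere but r8c6 ⇒ r8c6=1.
Step 20. [r7c6∈{2,7}] r7c6 is the only open cell in col 6 admitting 7, so r7c6=7.
Step 21. [r8c3∈{3}] r8c3 is down to just 3 ⇒ r8c3=3.
Step 22. [r7c7∈{8}] only 8 remains possible at r7c7, so r7c7=8.
Step 23. [r7c2∈{2}] r7c2 has the single candidate 2. So r7c2=2.
Step 24. [r7c3∈{4}] r7c3's peers cover all but 4. So r7c3=4.
Step 25. [r1c8∈{5}] r1c8 is down to just 5. So r1c8=5.
Step 26. [r6c6∈{5}] r6c6's peers cover all but 5. So r6c6=5.
Step 27. [r3c1∈{9}] r3c1's peers cover all but 9. So r3c1=9.
Step 28. [r8c8∈{7}] r8c8's peers cover all but 7. So r8c8=7.
Step 29. [r6c2∈{6}] nothing but 6 survives at r6c2. So r6c2=6.
Step 30. [r5c8∈{4}] r5c8 has the single candidate 4, so r5c8=4.
Step 31. [r9c4∈{3}] r9c4 is down to just 3 ⇒ r9c4=3.
Step 32. [r7c9∈{9}] r7c9's peers cover all but 9. So r7c9=9.
Step 33. [r9c6∈{2}] r9c6 is down to just 2 ⇒ r9c6=2.
Step 34. [r7c8∈{3}] r7c8's peers cover all but 3 ⇒ r7c8=3.
Step 35. [r4c5∈{1}] only 1 remains possible at r4c5, so r4c5=1.
Step 36. [r2c8∈{2}] only 2 remains possible at r2c8. So r2c8=2.
Step 37. [r1c1∈{8}] nothing but 8 survives at r1c1, so r1c1=8.
Step 38. [r2c6∈{9}] r2c6 is down to just 9 ⇒ r2c6=9.
Step 39. [r1c3∈{7}] r1c3 has the single candidate 7, so r1c3=7.
Step 40. [r2c4∈{8}] nothing but 8 survives at r2c4, so r2c4=8.
Step 41. [r8c2∈{8}] r8c2 has the single candidate 8 ⇒ r8c2=8.
Step 42. [r5c5∈{6}] nothing but 6 survives at r5c5, so r5c5=6.
Step 43. [r3c7∈{4}] nothing but 4 survives at r3c7, so r3c7=4.
Step 44. [r6c8∈{1}] r6c8 is down to just 1 ⇒ r6c8=1.
Step 45. [r4c4∈{7}] nothing but 7 survives at r4c4. So r4c4=7.
Step 46. [r4c1∈{2}] nothing but 2 survives at r4c1. So r4c1=2.

Answer: 8 4 7 1 2 6 9 5 3 / 3 5 6 8 4 9 7 2 1 / 9 1 2 5 7 3 4 8 6 / 2 3 5 7 1 4 6 9 8 / 7 9 1 2 6 8 3 4 5 / 4 6 8 9 3 5 2 1 7 / 1 2 4 6 5 7 8 3 9 / 6 8 3 4 9 1 5 7 2 / 5 7 9 3 8 2 1 6 4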